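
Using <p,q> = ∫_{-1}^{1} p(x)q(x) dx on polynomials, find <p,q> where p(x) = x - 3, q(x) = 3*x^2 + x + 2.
<p,q> = -52/3

Expand the product: p(x)·q(x) = 3*x^3 - 8*x^2 - x - 6.
∫_{-1}^{1} of each monomial x^k gives [2/(k+1) if k even, 0 if k odd]. Integrating term-by-term (or equivalently evaluating the antiderivative F(x) = 3*x^4/4 - 8*x^3/3 - x^2/2 - 6*x at the endpoints):
  F(1) − F(−1) = -101/12 − (107/12) = -52/3.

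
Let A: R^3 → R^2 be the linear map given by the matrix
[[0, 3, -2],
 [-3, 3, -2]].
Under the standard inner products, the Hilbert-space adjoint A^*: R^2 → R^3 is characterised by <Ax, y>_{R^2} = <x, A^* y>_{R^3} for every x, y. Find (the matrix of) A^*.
A^* = A^T =
[[0, -3],
 [3, 3],
 [-2, -2]]

For real matrices with standard dot products, the defining identity <Ax, y> = <x, A^* y> gives (Ax)^T y = x^T (A^*) y, i.e. x^T A^T y = x^T (A^*) y. Since this holds for all x, y, we must have A^* = A^T. Therefore
A^* =
[[0, -3],
 [3, 3],
 [-2, -2]].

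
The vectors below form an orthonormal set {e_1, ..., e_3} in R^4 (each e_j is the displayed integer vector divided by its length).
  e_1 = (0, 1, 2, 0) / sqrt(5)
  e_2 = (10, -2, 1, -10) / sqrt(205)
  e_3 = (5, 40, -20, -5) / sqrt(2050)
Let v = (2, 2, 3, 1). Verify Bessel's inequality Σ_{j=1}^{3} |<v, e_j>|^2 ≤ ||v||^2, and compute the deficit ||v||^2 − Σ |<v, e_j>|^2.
Σ |<v, e_j>|^2 = 27/2; ||v||^2 = 18; deficit = 9/2

Write each e_j = u_j / sqrt(<u_j, u_j>) where u_j is the displayed integer vector. Then <v, e_j> = <v, u_j> / sqrt(<u_j, u_j>), so |<v, e_j>|^2 = <v, u_j>^2 / <u_j, u_j>.
Coefficients: <v, e_1> = 8/sqrt(5), <v, e_2> = 9/sqrt(205), <v, e_3> = 25/sqrt(2050).
Square and sum: Σ |<v, e_j>|^2 = 27/2.
Compute ||v||^2 = v·v = 18.
Deficit = 18 − 27/2 = 9/2 ≥ 0, confirming Bessel's inequality. (The deficit equals ||v − Σ <v,e_j> e_j||^2, the squared distance from v to span{e_j}.)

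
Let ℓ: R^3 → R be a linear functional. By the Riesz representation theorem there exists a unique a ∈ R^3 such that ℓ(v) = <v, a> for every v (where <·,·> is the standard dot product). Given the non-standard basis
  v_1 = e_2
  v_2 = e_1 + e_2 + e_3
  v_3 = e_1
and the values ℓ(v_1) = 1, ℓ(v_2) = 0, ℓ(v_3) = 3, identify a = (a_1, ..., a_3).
a = (3, 1, -4)

Write a = (a_1, ..., a_3) in the standard basis. For each basis vector v_i, ℓ(v_i) = <v_i, a> is a linear equation in the a_j's. Collect the n equations into a matrix system V a = ℓ, where row i of V is v_i (expressed in the standard basis). Since V is invertible (lower-triangular with 1s on the diagonal, up to permutation), solve by back-substitution:
  V =
[[0, 1, 0],
 [1, 1, 1],
 [1, 0, 0]]
  V a = (1, 0, 3)
Solving gives a = (3, 1, -4).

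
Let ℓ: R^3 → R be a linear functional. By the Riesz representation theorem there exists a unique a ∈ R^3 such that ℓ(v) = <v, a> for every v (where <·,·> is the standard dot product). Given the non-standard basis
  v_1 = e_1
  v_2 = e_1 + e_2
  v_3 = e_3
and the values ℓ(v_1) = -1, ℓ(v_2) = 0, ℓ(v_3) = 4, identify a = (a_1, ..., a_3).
a = (-1, 1, 4)

Write a = (a_1, ..., a_3) in the standard basis. For each basis vector v_i, ℓ(v_i) = <v_i, a> is a linear equation in the a_j's. Collect the n equations into a matrix system V a = ℓ, where row i of V is v_i (expressed in the standard basis). Since V is invertible (lower-triangular with 1s on the diagonal, up to permutation), solve by back-substitution:
  V =
[[1, 0, 0],
 [1, 1, 0],
 [0, 0, 1]]
  V a = (-1, 0, 4)
Solving gives a = (-1, 1, 4).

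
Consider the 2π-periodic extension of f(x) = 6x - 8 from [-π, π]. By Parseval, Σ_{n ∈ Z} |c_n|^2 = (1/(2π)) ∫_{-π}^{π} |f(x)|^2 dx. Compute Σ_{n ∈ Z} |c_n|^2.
Σ |c_n|^2 = 12π^2 + 64

Expand and integrate term by term over [-π, π]:
  ∫ (6x)^2 dx = 36·(2π^3/3); ∫ 2·6·(-8)·x dx = 0 (odd integrand); ∫ (-8)^2 dx = 64·2π.
So (1/(2π)) ∫_{-π}^{π} (6x - 8)^2 dx = 36π^2/3 + 64 = 12π^2 + 64.
Parseval ⇒ Σ |c_n|^2 = 12π^2 + 64.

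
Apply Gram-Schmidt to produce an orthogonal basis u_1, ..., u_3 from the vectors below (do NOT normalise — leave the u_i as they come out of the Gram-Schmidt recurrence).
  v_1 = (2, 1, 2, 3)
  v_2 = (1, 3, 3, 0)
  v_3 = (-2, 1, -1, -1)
Orthogonal basis:
  u_1 = (2, 1, 2, 3)
  u_2 = (-2/9, 43/18, 16/9, -11/6)
  u_3 = (-18/17, 15/17, -9/17, 13/17)

Apply the Gram-Schmidt recurrence
  u_1 = v_1
  u_i = v_i − Σ_{j<i} ((v_i · u_j) / (u_j · u_j)) · u_j.

Step by step this gives:
  u_1 = (2, 1, 2, 3)
  u_2 = (-2/9, 43/18, 16/9, -11/6)
  u_3 = (-18/17, 15/17, -9/17, 13/17)

Orthogonality check:
  u_2 · u_1 = 0 (should be 0)
  u_3 · u_1 = 0 (should be 0)
  u_3 · u_2 = 0 (should be 0)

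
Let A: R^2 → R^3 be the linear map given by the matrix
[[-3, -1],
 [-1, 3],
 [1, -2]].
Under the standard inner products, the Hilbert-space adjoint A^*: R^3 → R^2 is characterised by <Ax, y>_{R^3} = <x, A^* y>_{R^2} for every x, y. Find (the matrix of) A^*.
A^* = A^T =
[[-3, -1, 1],
 [-1, 3, -2]]

For real matrices with standard dot products, the defining identity <Ax, y> = <x, A^* y> gives (Ax)^T y = x^T (A^*) y, i.e. x^T A^T y = x^T (A^*) y. Since this holds for all x, y, we must have A^* = A^T. Therefore
A^* =
[[-3, -1, 1],
 [-1, 3, -2]].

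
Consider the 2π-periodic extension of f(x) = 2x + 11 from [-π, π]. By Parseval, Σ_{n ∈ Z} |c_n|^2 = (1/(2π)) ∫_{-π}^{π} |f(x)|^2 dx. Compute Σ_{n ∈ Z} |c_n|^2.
Σ |c_n|^2 = 4π^2/3 + 121

Expand and integrate term by term over [-π, π]:
  ∫ (2x)^2 dx = 4·(2π^3/3); ∫ 2·2·(11)·x dx = 0 (odd integrand); ∫ 11^2 dx = 121·2π.
So (1/(2π)) ∫_{-π}^{π} (2x + 11)^2 dx = 4π^2/3 + 121 = 4π^2/3 + 121.
Parseval ⇒ Σ |c_n|^2 = 4π^2/3 + 121.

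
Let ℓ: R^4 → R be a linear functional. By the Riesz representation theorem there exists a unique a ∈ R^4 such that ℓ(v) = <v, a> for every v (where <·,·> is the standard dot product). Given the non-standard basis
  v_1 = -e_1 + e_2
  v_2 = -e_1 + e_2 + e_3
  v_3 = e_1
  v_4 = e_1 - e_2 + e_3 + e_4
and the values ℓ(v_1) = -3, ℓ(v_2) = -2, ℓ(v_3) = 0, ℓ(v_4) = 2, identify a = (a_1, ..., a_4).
a = (0, -3, 1, -2)

Write a = (a_1, ..., a_4) in the standard basis. For each basis vector v_i, ℓ(v_i) = <v_i, a> is a linear equation in the a_j's. Collect the n equations into a matrix system V a = ℓ, where row i of V is v_i (expressed in the standard basis). Since V is invertible (lower-triangular with 1s on the diagonal, up to permutation), solve by back-substitution:
  V =
[[-1, 1, 0, 0],
 [-1, 1, 1, 0],
 [1, 0, 0, 0],
 [1, -1, 1, 1]]
  V a = (-3, -2, 0, 2)
Solving gives a = (0, -3, 1, -2).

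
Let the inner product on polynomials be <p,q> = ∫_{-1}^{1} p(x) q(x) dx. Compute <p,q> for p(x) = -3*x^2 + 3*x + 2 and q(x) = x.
<p,q> = 2

Expand the product: p(x)·q(x) = -3*x^3 + 3*x^2 + 2*x.
∫_{-1}^{1} of each monomial x^k gives [2/(k+1) if k even, 0 if k odd]. Integrating term-by-term (or equivalently evaluating the antiderivative F(x) = -3*x^4/4 + x^3 + x^2 at the endpoints):
  F(1) − F(−1) = 5/4 − (-3/4) = 2.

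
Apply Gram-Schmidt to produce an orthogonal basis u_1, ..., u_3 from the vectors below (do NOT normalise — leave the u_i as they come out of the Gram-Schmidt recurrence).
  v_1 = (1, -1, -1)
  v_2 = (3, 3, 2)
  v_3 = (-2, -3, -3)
Orthogonal basis:
  u_1 = (1, -1, -1)
  u_2 = (11/3, 7/3, 4/3)
  u_3 = (-5/62, 25/62, -15/31)

Apply the Gram-Schmidt recurrence
  u_1 = v_1
  u_i = v_i − Σ_{j<i} ((v_i · u_j) / (u_j · u_j)) · u_j.

Step by step this gives:
  u_1 = (1, -1, -1)
  u_2 = (11/3, 7/3, 4/3)
  u_3 = (-5/62, 25/62, -15/31)

Orthogonality check:
  u_2 · u_1 = 0 (should be 0)
  u_3 · u_1 = 0 (should be 0)
  u_3 · u_2 = 0 (should be 0)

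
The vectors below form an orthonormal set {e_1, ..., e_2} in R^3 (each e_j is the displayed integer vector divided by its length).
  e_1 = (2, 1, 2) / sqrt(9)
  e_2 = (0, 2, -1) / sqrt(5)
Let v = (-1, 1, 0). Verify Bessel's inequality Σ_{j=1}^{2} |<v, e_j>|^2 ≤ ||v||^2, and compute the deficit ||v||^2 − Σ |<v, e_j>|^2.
Σ |<v, e_j>|^2 = 41/45; ||v||^2 = 2; deficit = 49/45

Write each e_j = u_j / sqrt(<u_j, u_j>) where u_j is the displayed integer vector. Then <v, e_j> = <v, u_j> / sqrt(<u_j, u_j>), so |<v, e_j>|^2 = <v, u_j>^2 / <u_j, u_j>.
Coefficients: <v, e_1> = -1/sqrt(9), <v, e_2> = 2/sqrt(5).
Square and sum: Σ |<v, e_j>|^2 = 41/45.
Compute ||v||^2 = v·v = 2.
Deficit = 2 − 41/45 = 49/45 ≥ 0, confirming Bessel's inequality. (The deficit equals ||v − Σ <v,e_j> e_j||^2, the squared distance from v to span{e_j}.)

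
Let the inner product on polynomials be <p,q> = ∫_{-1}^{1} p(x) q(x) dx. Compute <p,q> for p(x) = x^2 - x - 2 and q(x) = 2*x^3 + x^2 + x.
<p,q> = -12/5

Expand the product: p(x)·q(x) = 2*x^5 - x^4 - 4*x^3 - 3*x^2 - 2*x.
∫_{-1}^{1} of each monomial x^k gives [2/(k+1) if k even, 0 if k odd]. Integrating term-by-term (or equivalently evaluating the antiderivative F(x) = x^6/3 - x^5/5 - x^4 - x^3 - x^2 at the endpoints):
  F(1) − F(−1) = -43/15 − (-7/15) = -12/5.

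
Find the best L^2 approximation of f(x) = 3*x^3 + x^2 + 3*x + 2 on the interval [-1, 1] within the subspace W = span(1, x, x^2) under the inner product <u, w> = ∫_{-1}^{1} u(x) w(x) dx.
g(x) = x^2 + 24*x/5 + 2

The best approximation g ∈ W is the orthogonal projection of f onto W. Writing g = a_0 + a_1 x + a_2 x^2, the coefficients solve the normal equations G · a = b where
  G_{ij} = <φ_i, φ_j> and b_i = <f, φ_i>, with φ_0 = 1, φ_1 = x, φ_2 = x^2.
G =
  [2, 0, 2/3]
  [0, 2/3, 0]
  [2/3, 0, 2/5],
b = (14/3, 16/5, 26/15).
Solving gives a_0 = 2, a_1 = 24/5, a_2 = 1, so
  g(x) = x^2 + 24*x/5 + 2.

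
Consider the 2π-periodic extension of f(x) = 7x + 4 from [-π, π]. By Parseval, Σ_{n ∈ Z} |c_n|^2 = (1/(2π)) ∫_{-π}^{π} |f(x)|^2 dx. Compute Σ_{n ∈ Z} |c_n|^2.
Σ |c_n|^2 = 49π^2/3 + 16

Expand and integrate term by term over [-π, π]:
  ∫ (7x)^2 dx = 49·(2π^3/3); ∫ 2·7·(4)·x dx = 0 (odd integrand); ∫ 4^2 dx = 16·2π.
So (1/(2π)) ∫_{-π}^{π} (7x + 4)^2 dx = 49π^2/3 + 16 = 49π^2/3 + 16.
Parseval ⇒ Σ |c_n|^2 = 49π^2/3 + 16.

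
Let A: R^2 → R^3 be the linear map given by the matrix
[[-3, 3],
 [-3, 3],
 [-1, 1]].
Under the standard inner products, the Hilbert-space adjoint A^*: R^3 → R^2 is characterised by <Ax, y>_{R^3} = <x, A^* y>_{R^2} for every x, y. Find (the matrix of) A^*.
A^* = A^T =
[[-3, -3, -1],
 [3, 3, 1]]

For real matrices with standard dot products, the defining identity <Ax, y> = <x, A^* y> gives (Ax)^T y = x^T (A^*) y, i.e. x^T A^T y = x^T (A^*) y. Since this holds for all x, y, we must have A^* = A^T. Therefore
A^* =
[[-3, -3, -1],
 [3, 3, 1]].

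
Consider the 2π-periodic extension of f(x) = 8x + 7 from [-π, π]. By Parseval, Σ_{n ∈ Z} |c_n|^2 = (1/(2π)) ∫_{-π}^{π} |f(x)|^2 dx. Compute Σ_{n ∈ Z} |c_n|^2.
Σ |c_n|^2 = 64π^2/3 + 49

Expand and integrate term by term over [-π, π]:
  ∫ (8x)^2 dx = 64·(2π^3/3); ∫ 2·8·(7)·x dx = 0 (odd integrand); ∫ 7^2 dx = 49·2π.
So (1/(2π)) ∫_{-π}^{π} (8x + 7)^2 dx = 64π^2/3 + 49 = 64π^2/3 + 49.
Parseval ⇒ Σ |c_n|^2 = 64π^2/3 + 49.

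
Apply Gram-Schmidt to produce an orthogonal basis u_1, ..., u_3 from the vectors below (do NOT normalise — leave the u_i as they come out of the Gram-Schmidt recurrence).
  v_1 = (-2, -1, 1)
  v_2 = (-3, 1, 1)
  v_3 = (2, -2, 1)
Orthogonal basis:
  u_1 = (-2, -1, 1)
  u_2 = (-1, 2, 0)
  u_3 = (7/15, 7/30, 7/6)

Apply the Gram-Schmidt recurrence
  u_1 = v_1
  u_i = v_i − Σ_{j<i} ((v_i · u_j) / (u_j · u_j)) · u_j.

Step by step this gives:
  u_1 = (-2, -1, 1)
  u_2 = (-1, 2, 0)
  u_3 = (7/15, 7/30, 7/6)

Orthogonality check:
  u_2 · u_1 = 0 (should be 0)
  u_3 · u_1 = 0 (should be 0)
  u_3 · u_2 = 0 (should be 0)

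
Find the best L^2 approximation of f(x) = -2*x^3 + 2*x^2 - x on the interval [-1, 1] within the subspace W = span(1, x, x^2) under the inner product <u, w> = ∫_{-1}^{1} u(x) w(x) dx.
g(x) = 2*x^2 - 11*x/5

The best approximation g ∈ W is the orthogonal projection of f onto W. Writing g = a_0 + a_1 x + a_2 x^2, the coefficients solve the normal equations G · a = b where
  G_{ij} = <φ_i, φ_j> and b_i = <f, φ_i>, with φ_0 = 1, φ_1 = x, φ_2 = x^2.
G =
  [2, 0, 2/3]
  [0, 2/3, 0]
  [2/3, 0, 2/5],
b = (4/3, -22/15, 4/5).
Solving gives a_0 = 0, a_1 = -11/5, a_2 = 2, so
  g(x) = 2*x^2 - 11*x/5.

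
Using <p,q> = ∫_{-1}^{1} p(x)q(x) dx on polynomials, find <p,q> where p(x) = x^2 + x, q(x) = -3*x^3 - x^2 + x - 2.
<p,q> = -34/15

Expand the product: p(x)·q(x) = -3*x^5 - 4*x^4 - x^2 - 2*x.
∫_{-1}^{1} of each monomial x^k gives [2/(k+1) if k even, 0 if k odd]. Integrating term-by-term (or equivalently evaluating the antiderivative F(x) = -x^6/2 - 4*x^5/5 - x^3/3 - x^2 at the endpoints):
  F(1) − F(−1) = -79/30 − (-11/30) = -34/15.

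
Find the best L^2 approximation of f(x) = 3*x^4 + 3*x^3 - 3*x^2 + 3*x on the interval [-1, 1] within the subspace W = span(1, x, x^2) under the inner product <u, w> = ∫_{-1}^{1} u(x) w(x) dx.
g(x) = -3*x^2/7 + 24*x/5 - 9/35

The best approximation g ∈ W is the orthogonal projection of f onto W. Writing g = a_0 + a_1 x + a_2 x^2, the coefficients solve the normal equations G · a = b where
  G_{ij} = <φ_i, φ_j> and b_i = <f, φ_i>, with φ_0 = 1, φ_1 = x, φ_2 = x^2.
G =
  [2, 0, 2/3]
  [0, 2/3, 0]
  [2/3, 0, 2/5],
b = (-4/5, 16/5, -12/35).
Solving gives a_0 = -9/35, a_1 = 24/5, a_2 = -3/7, so
  g(x) = -3*x^2/7 + 24*x/5 - 9/35.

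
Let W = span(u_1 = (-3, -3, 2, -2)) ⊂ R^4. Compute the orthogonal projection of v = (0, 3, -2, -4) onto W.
proj_W(v) = (15/26, 15/26, -5/13, 5/13)

Set up U = [u_1 | ... | u_1] ∈ R^(4×1). The projector onto W = col(U) is P = U (U^T U)^(-1) U^T.
Compute U^T U =
  [26],
and U^T v = (-5).
Solve U^T U · c = U^T v for the coefficients: c = (-5/26). The projection is proj_W(v) = U c.
Check: (v - proj_W(v)) · u_1 = 0  (should be 0).
Result: proj_W(v) = (15/26, 15/26, -5/13, 5/13).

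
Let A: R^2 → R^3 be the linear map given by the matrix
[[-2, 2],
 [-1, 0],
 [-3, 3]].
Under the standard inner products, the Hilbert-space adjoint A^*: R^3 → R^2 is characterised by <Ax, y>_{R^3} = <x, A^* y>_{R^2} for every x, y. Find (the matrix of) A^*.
A^* = A^T =
[[-2, -1, -3],
 [2, 0, 3]]

For real matrices with standard dot products, the defining identity <Ax, y> = <x, A^* y> gives (Ax)^T y = x^T (A^*) y, i.e. x^T A^T y = x^T (A^*) y. Since this holds for all x, y, we must have A^* = A^T. Therefore
A^* =
[[-2, -1, -3],
 [2, 0, 3]].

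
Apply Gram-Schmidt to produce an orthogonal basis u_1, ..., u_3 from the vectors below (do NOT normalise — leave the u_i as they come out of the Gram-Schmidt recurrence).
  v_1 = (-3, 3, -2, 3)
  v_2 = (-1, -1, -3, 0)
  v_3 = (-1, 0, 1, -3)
Orthogonal basis:
  u_1 = (-3, 3, -2, 3)
  u_2 = (-13/31, -49/31, -81/31, -18/31)
  u_3 = (-547/305, 214/305, 111/305, -687/305)

Apply the Gram-Schmidt recurrence
  u_1 = v_1
  u_i = v_i − Σ_{j<i} ((v_i · u_j) / (u_j · u_j)) · u_j.

Step by step this gives:
  u_1 = (-3, 3, -2, 3)
  u_2 = (-13/31, -49/31, -81/31, -18/31)
  u_3 = (-547/305, 214/305, 111/305, -687/305)

Orthogonality check:
  u_2 · u_1 = 0 (should be 0)
  u_3 · u_1 = 0 (should be 0)
  u_3 · u_2 = 0 (should be 0)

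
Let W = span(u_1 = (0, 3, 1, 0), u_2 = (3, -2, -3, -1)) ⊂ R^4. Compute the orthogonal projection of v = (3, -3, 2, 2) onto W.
proj_W(v) = (21/149, -308/149, -119/149, -7/149)

Set up U = [u_1 | ... | u_2] ∈ R^(4×2). The projector onto W = col(U) is P = U (U^T U)^(-1) U^T.
Compute U^T U =
  [10, -9]
  [-9, 23],
and U^T v = (-7, 7).
Solve U^T U · c = U^T v for the coefficients: c = (-98/149, 7/149). The projection is proj_W(v) = U c.
Check: (v - proj_W(v)) · u_1 = 0  (should be 0).
Check: (v - proj_W(v)) · u_2 = 0  (should be 0).
Result: proj_W(v) = (21/149, -308/149, -119/149, -7/149).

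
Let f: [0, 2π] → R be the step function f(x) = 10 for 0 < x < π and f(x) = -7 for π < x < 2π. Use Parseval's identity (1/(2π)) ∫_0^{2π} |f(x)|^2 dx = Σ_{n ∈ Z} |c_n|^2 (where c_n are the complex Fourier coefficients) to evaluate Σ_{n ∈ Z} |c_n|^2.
Σ |c_n|^2 = 149/2

Parseval equates the L^2 energy of f (normalised by 1/(2π)) with the ℓ^2 sum of its Fourier coefficients: (1/(2π)) ∫_0^{2π} |f|^2 = Σ |c_n|^2.
Compute the left side: (1/(2π)) [∫_0^π 10^2 dx + ∫_π^{2π} (-7)^2 dx] = (1/(2π)) · (100π + 49π) = (100 + 49)/2 = 149/2.
So Σ_{n ∈ Z} |c_n|^2 = 149/2.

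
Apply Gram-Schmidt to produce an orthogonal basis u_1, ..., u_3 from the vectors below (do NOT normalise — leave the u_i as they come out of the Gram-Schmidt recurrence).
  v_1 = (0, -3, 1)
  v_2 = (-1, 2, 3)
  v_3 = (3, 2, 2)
Orthogonal basis:
  u_1 = (0, -3, 1)
  u_2 = (-1, 11/10, 33/10)
  u_3 = (451/131, 41/131, 123/131)

Apply the Gram-Schmidt recurrence
  u_1 = v_1
  u_i = v_i − Σ_{j<i} ((v_i · u_j) / (u_j · u_j)) · u_j.

Step by step this gives:
  u_1 = (0, -3, 1)
  u_2 = (-1, 11/10, 33/10)
  u_3 = (451/131, 41/131, 123/131)

Orthogonality check:
  u_2 · u_1 = 0 (should be 0)
  u_3 · u_1 = 0 (should be 0)
  u_3 · u_2 = 0 (should be 0)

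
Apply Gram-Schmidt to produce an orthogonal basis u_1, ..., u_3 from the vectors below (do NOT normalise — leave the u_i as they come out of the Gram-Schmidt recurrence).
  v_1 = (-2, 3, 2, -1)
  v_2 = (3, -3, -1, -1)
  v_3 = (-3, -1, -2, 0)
Orthogonal basis:
  u_1 = (-2, 3, 2, -1)
  u_2 = (11/9, -1/3, 7/9, -17/9)
  u_3 = (-27/13, -29/26, -16/13, -43/26)

Apply the Gram-Schmidt recurrence
  u_1 = v_1
  u_i = v_i − Σ_{j<i} ((v_i · u_j) / (u_j · u_j)) · u_j.

Step by step this gives:
  u_1 = (-2, 3, 2, -1)
  u_2 = (11/9, -1/3, 7/9, -17/9)
  u_3 = (-27/13, -29/26, -16/13, -43/26)

Orthogonality check:
  u_2 · u_1 = 0 (should be 0)
  u_3 · u_1 = 0 (should be 0)
  u_3 · u_2 = 0 (should be 0)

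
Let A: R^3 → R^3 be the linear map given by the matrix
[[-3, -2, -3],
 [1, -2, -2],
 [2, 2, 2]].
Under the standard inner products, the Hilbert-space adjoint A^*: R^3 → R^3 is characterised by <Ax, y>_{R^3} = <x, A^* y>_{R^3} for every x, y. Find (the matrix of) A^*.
A^* = A^T =
[[-3, 1, 2],
 [-2, -2, 2],
 [-3, -2, 2]]

For real matrices with standard dot products, the defining identity <Ax, y> = <x, A^* y> gives (Ax)^T y = x^T (A^*) y, i.e. x^T A^T y = x^T (A^*) y. Since this holds for all x, y, we must have A^* = A^T. Therefore
A^* =
[[-3, 1, 2],
 [-2, -2, 2],
 [-3, -2, 2]].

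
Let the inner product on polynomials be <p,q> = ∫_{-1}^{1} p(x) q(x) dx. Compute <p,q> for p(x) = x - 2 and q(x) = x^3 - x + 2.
<p,q> = -124/15

Expand the product: p(x)·q(x) = x^4 - 2*x^3 - x^2 + 4*x - 4.
∫_{-1}^{1} of each monomial x^k gives [2/(k+1) if k even, 0 if k odd]. Integrating term-by-term (or equivalently evaluating the antiderivative F(x) = x^5/5 - x^4/2 - x^3/3 + 2*x^2 - 4*x at the endpoints):
  F(1) − F(−1) = -79/30 − (169/30) = -124/15.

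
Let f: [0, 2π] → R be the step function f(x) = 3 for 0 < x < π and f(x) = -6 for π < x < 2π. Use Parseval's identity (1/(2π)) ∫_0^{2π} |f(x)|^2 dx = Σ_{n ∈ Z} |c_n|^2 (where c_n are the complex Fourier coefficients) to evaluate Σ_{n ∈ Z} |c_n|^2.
Σ |c_n|^2 = 45/2

Parseval equates the L^2 energy of f (normalised by 1/(2π)) with the ℓ^2 sum of its Fourier coefficients: (1/(2π)) ∫_0^{2π} |f|^2 = Σ |c_n|^2.
Compute the left side: (1/(2π)) [∫_0^π 3^2 dx + ∫_π^{2π} (-6)^2 dx] = (1/(2π)) · (9π + 36π) = (9 + 36)/2 = 45/2.
So Σ_{n ∈ Z} |c_n|^2 = 45/2.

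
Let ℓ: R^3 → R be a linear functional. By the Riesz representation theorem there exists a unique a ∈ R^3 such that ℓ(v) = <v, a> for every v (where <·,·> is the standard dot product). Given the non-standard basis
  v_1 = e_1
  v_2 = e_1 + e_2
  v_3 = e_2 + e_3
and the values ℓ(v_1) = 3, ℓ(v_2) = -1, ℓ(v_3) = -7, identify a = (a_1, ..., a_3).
a = (3, -4, -3)

Write a = (a_1, ..., a_3) in the standard basis. For each basis vector v_i, ℓ(v_i) = <v_i, a> is a linear equation in the a_j's. Collect the n equations into a matrix system V a = ℓ, where row i of V is v_i (expressed in the standard basis). Since V is invertible (lower-triangular with 1s on the diagonal, up to permutation), solve by back-substitution:
  V =
[[1, 0, 0],
 [1, 1, 0],
 [0, 1, 1]]
  V a = (3, -1, -7)
Solving gives a = (3, -4, -3).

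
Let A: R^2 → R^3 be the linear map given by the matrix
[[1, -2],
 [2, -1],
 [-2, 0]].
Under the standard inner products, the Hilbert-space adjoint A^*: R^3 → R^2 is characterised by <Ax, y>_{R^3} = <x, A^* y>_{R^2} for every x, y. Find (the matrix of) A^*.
A^* = A^T =
[[1, 2, -2],
 [-2, -1, 0]]

For real matrices with standard dot products, the defining identity <Ax, y> = <x, A^* y> gives (Ax)^T y = x^T (A^*) y, i.e. x^T A^T y = x^T (A^*) y. Since this holds for all x, y, we must have A^* = A^T. Therefore
A^* =
[[1, 2, -2],
 [-2, -1, 0]].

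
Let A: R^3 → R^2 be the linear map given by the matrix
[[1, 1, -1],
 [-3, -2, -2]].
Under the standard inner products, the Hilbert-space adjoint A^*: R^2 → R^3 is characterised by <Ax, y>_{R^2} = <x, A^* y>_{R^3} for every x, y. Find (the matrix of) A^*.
A^* = A^T =
[[1, -3],
 [1, -2],
 [-1, -2]]

For real matrices with standard dot products, the defining identity <Ax, y> = <x, A^* y> gives (Ax)^T y = x^T (A^*) y, i.e. x^T A^T y = x^T (A^*) y. Since this holds for all x, y, we must have A^* = A^T. Therefore
A^* =
[[1, -3],
 [1, -2],
 [-1, -2]].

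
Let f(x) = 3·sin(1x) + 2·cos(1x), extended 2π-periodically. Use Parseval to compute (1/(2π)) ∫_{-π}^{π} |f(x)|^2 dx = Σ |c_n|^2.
Σ |c_n|^2 = 13/2

Expand |f|^2 and use orthogonality of {sin(nx), cos(mx)} on [-π, π]:
  ∫_{-π}^{π} sin(nx)^2 dx = π, ∫ cos(mx)^2 dx = π, and cross terms integrate to 0.
So ∫_{-π}^{π} f(x)^2 dx = 3^2 · π + 2^2 · π = (9 + 4)π.
Divide by 2π: (9 + 4)/2 = 13/2.
By Parseval, this equals Σ |c_n|^2.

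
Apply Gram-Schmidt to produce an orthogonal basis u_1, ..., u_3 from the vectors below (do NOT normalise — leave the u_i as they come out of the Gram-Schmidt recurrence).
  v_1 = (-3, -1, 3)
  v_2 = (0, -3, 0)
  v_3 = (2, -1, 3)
Orthogonal basis:
  u_1 = (-3, -1, 3)
  u_2 = (9/19, -54/19, -9/19)
  u_3 = (5/2, 0, 5/2)

Apply the Gram-Schmidt recurrence
  u_1 = v_1
  u_i = v_i − Σ_{j<i} ((v_i · u_j) / (u_j · u_j)) · u_j.

Step by step this gives:
  u_1 = (-3, -1, 3)
  u_2 = (9/19, -54/19, -9/19)
  u_3 = (5/2, 0, 5/2)

Orthogonality check:
  u_2 · u_1 = 0 (should be 0)
  u_3 · u_1 = 0 (should be 0)
  u_3 · u_2 = 0 (should be 0)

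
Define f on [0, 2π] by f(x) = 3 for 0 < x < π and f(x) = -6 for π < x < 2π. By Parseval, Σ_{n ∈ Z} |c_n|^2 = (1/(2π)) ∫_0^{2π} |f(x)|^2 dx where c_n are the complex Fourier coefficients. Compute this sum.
Σ |c_n|^2 = 45/2

Parseval equates the L^2 energy of f (normalised by 1/(2π)) with the ℓ^2 sum of its Fourier coefficients: (1/(2π)) ∫_0^{2π} |f|^2 = Σ |c_n|^2.
Compute the left side: (1/(2π)) [∫_0^π 3^2 dx + ∫_π^{2π} (-6)^2 dx] = (1/(2π)) · (9π + 36π) = (9 + 36)/2 = 45/2.
So Σ_{n ∈ Z} |c_n|^2 = 45/2.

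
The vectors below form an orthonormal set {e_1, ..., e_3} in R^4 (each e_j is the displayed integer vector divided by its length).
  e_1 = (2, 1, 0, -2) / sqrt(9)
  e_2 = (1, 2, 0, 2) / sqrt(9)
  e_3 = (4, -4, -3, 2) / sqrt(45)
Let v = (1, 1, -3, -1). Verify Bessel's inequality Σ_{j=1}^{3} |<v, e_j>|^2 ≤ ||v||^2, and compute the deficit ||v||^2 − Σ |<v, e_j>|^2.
Σ |<v, e_j>|^2 = 179/45; ||v||^2 = 12; deficit = 361/45

Write each e_j = u_j / sqrt(<u_j, u_j>) where u_j is the displayed integer vector. Then <v, e_j> = <v, u_j> / sqrt(<u_j, u_j>), so |<v, e_j>|^2 = <v, u_j>^2 / <u_j, u_j>.
Coefficients: <v, e_1> = 5/sqrt(9), <v, e_2> = 1/sqrt(9), <v, e_3> = 7/sqrt(45).
Square and sum: Σ |<v, e_j>|^2 = 179/45.
Compute ||v||^2 = v·v = 12.
Deficit = 12 − 179/45 = 361/45 ≥ 0, confirming Bessel's inequality. (The deficit equals ||v − Σ <v,e_j> e_j||^2, the squared distance from v to span{e_j}.)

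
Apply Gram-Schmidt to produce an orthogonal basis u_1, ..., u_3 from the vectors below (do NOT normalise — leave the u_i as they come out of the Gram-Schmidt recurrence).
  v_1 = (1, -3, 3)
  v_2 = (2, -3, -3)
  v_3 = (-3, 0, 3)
Orthogonal basis:
  u_1 = (1, -3, 3)
  u_2 = (36/19, -51/19, -63/19)
  u_3 = (-45/23, -45/46, -15/46)

Apply the Gram-Schmidt recurrence
  u_1 = v_1
  u_i = v_i − Σ_{j<i} ((v_i · u_j) / (u_j · u_j)) · u_j.

Step by step this gives:
  u_1 = (1, -3, 3)
  u_2 = (36/19, -51/19, -63/19)
  u_3 = (-45/23, -45/46, -15/46)

Orthogonality check:
  u_2 · u_1 = 0 (should be 0)
  u_3 · u_1 = 0 (should be 0)
  u_3 · u_2 = 0 (should be 0)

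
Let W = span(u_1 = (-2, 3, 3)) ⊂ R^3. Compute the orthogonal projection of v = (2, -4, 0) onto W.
proj_W(v) = (16/11, -24/11, -24/11)

Set up U = [u_1 | ... | u_1] ∈ R^(3×1). The projector onto W = col(U) is P = U (U^T U)^(-1) U^T.
Compute U^T U =
  [22],
and U^T v = (-16).
Solve U^T U · c = U^T v for the coefficients: c = (-8/11). The projection is proj_W(v) = U c.
Check: (v - proj_W(v)) · u_1 = 0  (should be 0).
Result: proj_W(v) = (16/11, -24/11, -24/11).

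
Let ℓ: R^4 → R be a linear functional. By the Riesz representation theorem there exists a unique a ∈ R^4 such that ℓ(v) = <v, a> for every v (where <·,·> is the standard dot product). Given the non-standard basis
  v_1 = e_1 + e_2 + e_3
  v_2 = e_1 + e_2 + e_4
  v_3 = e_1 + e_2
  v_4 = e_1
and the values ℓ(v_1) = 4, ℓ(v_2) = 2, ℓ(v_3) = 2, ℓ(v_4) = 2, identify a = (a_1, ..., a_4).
a = (2, 0, 2, 0)

Write a = (a_1, ..., a_4) in the standard basis. For each basis vector v_i, ℓ(v_i) = <v_i, a> is a linear equation in the a_j's. Collect the n equations into a matrix system V a = ℓ, where row i of V is v_i (expressed in the standard basis). Since V is invertible (lower-triangular with 1s on the diagonal, up to permutation), solve by back-substitution:
  V =
[[1, 1, 1, 0],
 [1, 1, 0, 1],
 [1, 1, 0, 0],
 [1, 0, 0, 0]]
  V a = (4, 2, 2, 2)
Solving gives a = (2, 0, 2, 0).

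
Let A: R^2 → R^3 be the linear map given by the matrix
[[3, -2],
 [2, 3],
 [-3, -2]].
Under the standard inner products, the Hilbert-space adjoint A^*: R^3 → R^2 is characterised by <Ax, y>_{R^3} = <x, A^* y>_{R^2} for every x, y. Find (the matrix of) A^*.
A^* = A^T =
[[3, 2, -3],
 [-2, 3, -2]]

For real matrices with standard dot products, the defining identity <Ax, y> = <x, A^* y> gives (Ax)^T y = x^T (A^*) y, i.e. x^T A^T y = x^T (A^*) y. Since this holds for all x, y, we must have A^* = A^T. Therefore
A^* =
[[3, 2, -3],
 [-2, 3, -2]].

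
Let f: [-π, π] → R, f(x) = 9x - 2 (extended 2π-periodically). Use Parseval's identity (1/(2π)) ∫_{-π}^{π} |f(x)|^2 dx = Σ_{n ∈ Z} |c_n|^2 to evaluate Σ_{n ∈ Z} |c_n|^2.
Σ |c_n|^2 = 27π^2 + 4

Expand and integrate term by term over [-π, π]:
  ∫ (9x)^2 dx = 81·(2π^3/3); ∫ 2·9·(-2)·x dx = 0 (odd integrand); ∫ (-2)^2 dx = 4·2π.
So (1/(2π)) ∫_{-π}^{π} (9x - 2)^2 dx = 81π^2/3 + 4 = 27π^2 + 4.
Parseval ⇒ Σ |c_n|^2 = 27π^2 + 4.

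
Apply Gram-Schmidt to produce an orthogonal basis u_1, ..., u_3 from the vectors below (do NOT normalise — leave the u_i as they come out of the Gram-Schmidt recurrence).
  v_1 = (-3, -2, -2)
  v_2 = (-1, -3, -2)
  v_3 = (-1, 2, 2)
Orthogonal basis:
  u_1 = (-3, -2, -2)
  u_2 = (22/17, -25/17, -8/17)
  u_3 = (-16/69, -32/69, 56/69)

Apply the Gram-Schmidt recurrence
  u_1 = v_1
  u_i = v_i − Σ_{j<i} ((v_i · u_j) / (u_j · u_j)) · u_j.

Step by step this gives:
  u_1 = (-3, -2, -2)
  u_2 = (22/17, -25/17, -8/17)
  u_3 = (-16/69, -32/69, 56/69)

Orthogonality check:
  u_2 · u_1 = 0 (should be 0)
  u_3 · u_1 = 0 (should be 0)
  u_3 · u_2 = 0 (should be 0)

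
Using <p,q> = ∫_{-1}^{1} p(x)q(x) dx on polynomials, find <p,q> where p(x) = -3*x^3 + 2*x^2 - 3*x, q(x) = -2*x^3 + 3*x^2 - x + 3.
<p,q> = 96/7

Expand the product: p(x)·q(x) = 6*x^6 - 13*x^5 + 15*x^4 - 20*x^3 + 9*x^2 - 9*x.
∫_{-1}^{1} of each monomial x^k gives [2/(k+1) if k even, 0 if k odd]. Integrating term-by-term (or equivalently evaluating the antiderivative F(x) = 6*x^7/7 - 13*x^6/6 + 3*x^5 - 5*x^4 + 3*x^3 - 9*x^2/2 at the endpoints):
  F(1) − F(−1) = -101/21 − (-389/21) = 96/7.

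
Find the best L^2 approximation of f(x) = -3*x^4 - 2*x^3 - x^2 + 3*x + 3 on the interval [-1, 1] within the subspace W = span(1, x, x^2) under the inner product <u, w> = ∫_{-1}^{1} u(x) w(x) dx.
g(x) = -25*x^2/7 + 9*x/5 + 114/35

The best approximation g ∈ W is the orthogonal projection of f onto W. Writing g = a_0 + a_1 x + a_2 x^2, the coefficients solve the normal equations G · a = b where
  G_{ij} = <φ_i, φ_j> and b_i = <f, φ_i>, with φ_0 = 1, φ_1 = x, φ_2 = x^2.
G =
  [2, 0, 2/3]
  [0, 2/3, 0]
  [2/3, 0, 2/5],
b = (62/15, 6/5, 26/35).
Solving gives a_0 = 114/35, a_1 = 9/5, a_2 = -25/7, so
  g(x) = -25*x^2/7 + 9*x/5 + 114/35.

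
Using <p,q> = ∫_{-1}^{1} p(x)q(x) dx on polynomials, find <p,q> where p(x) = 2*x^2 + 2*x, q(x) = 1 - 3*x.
<p,q> = -8/3

Expand the product: p(x)·q(x) = -6*x^3 - 4*x^2 + 2*x.
∫_{-1}^{1} of each monomial x^k gives [2/(k+1) if k even, 0 if k odd]. Integrating term-by-term (or equivalently evaluating the antiderivative F(x) = -3*x^4/2 - 4*x^3/3 + x^2 at the endpoints):
  F(1) − F(−1) = -11/6 − (5/6) = -8/3.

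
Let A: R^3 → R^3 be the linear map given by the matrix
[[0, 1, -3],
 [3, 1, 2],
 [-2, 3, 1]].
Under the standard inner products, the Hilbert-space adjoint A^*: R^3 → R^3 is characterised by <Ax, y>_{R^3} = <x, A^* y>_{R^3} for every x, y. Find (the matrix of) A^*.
A^* = A^T =
[[0, 3, -2],
 [1, 1, 3],
 [-3, 2, 1]]

For real matrices with standard dot products, the defining identity <Ax, y> = <x, A^* y> gives (Ax)^T y = x^T (A^*) y, i.e. x^T A^T y = x^T (A^*) y. Since this holds for all x, y, we must have A^* = A^T. Therefore
A^* =
[[0, 3, -2],
 [1, 1, 3],
 [-3, 2, 1]].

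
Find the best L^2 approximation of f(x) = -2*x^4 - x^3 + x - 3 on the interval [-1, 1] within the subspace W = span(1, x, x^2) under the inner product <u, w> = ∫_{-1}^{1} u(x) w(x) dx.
g(x) = -12*x^2/7 + 2*x/5 - 99/35

The best approximation g ∈ W is the orthogonal projection of f onto W. Writing g = a_0 + a_1 x + a_2 x^2, the coefficients solve the normal equations G · a = b where
  G_{ij} = <φ_i, φ_j> and b_i = <f, φ_i>, with φ_0 = 1, φ_1 = x, φ_2 = x^2.
G =
  [2, 0, 2/3]
  [0, 2/3, 0]
  [2/3, 0, 2/5],
b = (-34/5, 4/15, -18/7).
Solving gives a_0 = -99/35, a_1 = 2/5, a_2 = -12/7, so
  g(x) = -12*x^2/7 + 2*x/5 - 99/35.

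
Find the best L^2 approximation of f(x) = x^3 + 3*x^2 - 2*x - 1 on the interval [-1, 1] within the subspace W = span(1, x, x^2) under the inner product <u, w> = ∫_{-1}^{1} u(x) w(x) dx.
g(x) = 3*x^2 - 7*x/5 - 1

The best approximation g ∈ W is the orthogonal projection of f onto W. Writing g = a_0 + a_1 x + a_2 x^2, the coefficients solve the normal equations G · a = b where
  G_{ij} = <φ_i, φ_j> and b_i = <f, φ_i>, with φ_0 = 1, φ_1 = x, φ_2 = x^2.
G =
  [2, 0, 2/3]
  [0, 2/3, 0]
  [2/3, 0, 2/5],
b = (0, -14/15, 8/15).
Solving gives a_0 = -1, a_1 = -7/5, a_2 = 3, so
  g(x) = 3*x^2 - 7*x/5 - 1.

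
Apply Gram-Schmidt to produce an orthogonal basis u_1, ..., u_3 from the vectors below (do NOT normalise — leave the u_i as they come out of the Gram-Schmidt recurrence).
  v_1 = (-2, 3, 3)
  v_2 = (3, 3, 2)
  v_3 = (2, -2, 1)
Orthogonal basis:
  u_1 = (-2, 3, 3)
  u_2 = (42/11, 39/22, 17/22)
  u_3 = (141/403, -47/31, 705/403)

Apply the Gram-Schmidt recurrence
  u_1 = v_1
  u_i = v_i − Σ_{j<i} ((v_i · u_j) / (u_j · u_j)) · u_j.

Step by step this gives:
  u_1 = (-2, 3, 3)
  u_2 = (42/11, 39/22, 17/22)
  u_3 = (141/403, -47/31, 705/403)

Orthogonality check:
  u_2 · u_1 = 0 (should be 0)
  u_3 · u_1 = 0 (should be 0)
  u_3 · u_2 = 0 (should be 0)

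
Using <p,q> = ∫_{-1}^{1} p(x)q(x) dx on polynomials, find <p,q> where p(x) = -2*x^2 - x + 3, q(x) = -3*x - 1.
<p,q> = -8/3

Expand the product: p(x)·q(x) = 6*x^3 + 5*x^2 - 8*x - 3.
∫_{-1}^{1} of each monomial x^k gives [2/(k+1) if k even, 0 if k odd]. Integrating term-by-term (or equivalently evaluating the antiderivative F(x) = 3*x^4/2 + 5*x^3/3 - 4*x^2 - 3*x at the endpoints):
  F(1) − F(−1) = -23/6 − (-7/6) = -8/3.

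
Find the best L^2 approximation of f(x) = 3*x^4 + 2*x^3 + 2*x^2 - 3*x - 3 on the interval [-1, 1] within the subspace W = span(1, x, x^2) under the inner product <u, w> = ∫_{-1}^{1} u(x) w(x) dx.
g(x) = 32*x^2/7 - 9*x/5 - 114/35

The best approximation g ∈ W is the orthogonal projection of f onto W. Writing g = a_0 + a_1 x + a_2 x^2, the coefficients solve the normal equations G · a = b where
  G_{ij} = <φ_i, φ_j> and b_i = <f, φ_i>, with φ_0 = 1, φ_1 = x, φ_2 = x^2.
G =
  [2, 0, 2/3]
  [0, 2/3, 0]
  [2/3, 0, 2/5],
b = (-52/15, -6/5, -12/35).
Solving gives a_0 = -114/35, a_1 = -9/5, a_2 = 32/7, so
  g(x) = 32*x^2/7 - 9*x/5 - 114/35.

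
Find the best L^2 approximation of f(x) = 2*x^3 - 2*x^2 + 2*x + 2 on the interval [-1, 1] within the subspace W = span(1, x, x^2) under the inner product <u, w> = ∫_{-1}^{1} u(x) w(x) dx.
g(x) = -2*x^2 + 16*x/5 + 2

The best approximation g ∈ W is the orthogonal projection of f onto W. Writing g = a_0 + a_1 x + a_2 x^2, the coefficients solve the normal equations G · a = b where
  G_{ij} = <φ_i, φ_j> and b_i = <f, φ_i>, with φ_0 = 1, φ_1 = x, φ_2 = x^2.
G =
  [2, 0, 2/3]
  [0, 2/3, 0]
  [2/3, 0, 2/5],
b = (8/3, 32/15, 8/15).
Solving gives a_0 = 2, a_1 = 16/5, a_2 = -2, so
  g(x) = -2*x^2 + 16*x/5 + 2.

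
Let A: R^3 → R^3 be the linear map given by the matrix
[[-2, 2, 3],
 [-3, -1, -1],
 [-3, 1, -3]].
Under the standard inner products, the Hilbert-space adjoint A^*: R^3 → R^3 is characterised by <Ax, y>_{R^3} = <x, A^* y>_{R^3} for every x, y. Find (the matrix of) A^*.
A^* = A^T =
[[-2, -3, -3],
 [2, -1, 1],
 [3, -1, -3]]

For real matrices with standard dot products, the defining identity <Ax, y> = <x, A^* y> gives (Ax)^T y = x^T (A^*) y, i.e. x^T A^T y = x^T (A^*) y. Since this holds for all x, y, we must have A^* = A^T. Therefore
A^* =
[[-2, -3, -3],
 [2, -1, 1],
 [3, -1, -3]].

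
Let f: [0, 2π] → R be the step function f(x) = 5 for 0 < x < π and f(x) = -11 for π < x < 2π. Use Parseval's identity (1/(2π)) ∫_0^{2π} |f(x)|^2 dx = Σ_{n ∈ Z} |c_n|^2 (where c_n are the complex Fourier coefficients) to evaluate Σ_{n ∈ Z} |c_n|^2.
Σ |c_n|^2 = 73

Parseval equates the L^2 energy of f (normalised by 1/(2π)) with the ℓ^2 sum of its Fourier coefficients: (1/(2π)) ∫_0^{2π} |f|^2 = Σ |c_n|^2.
Compute the left side: (1/(2π)) [∫_0^π 5^2 dx + ∫_π^{2π} (-11)^2 dx] = (1/(2π)) · (25π + 121π) = (25 + 121)/2 = 73.
So Σ_{n ∈ Z} |c_n|^2 = 73.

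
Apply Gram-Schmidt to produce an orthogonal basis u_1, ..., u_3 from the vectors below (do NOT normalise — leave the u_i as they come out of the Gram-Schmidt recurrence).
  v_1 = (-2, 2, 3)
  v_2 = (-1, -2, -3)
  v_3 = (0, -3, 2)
Orthogonal basis:
  u_1 = (-2, 2, 3)
  u_2 = (-39/17, -12/17, -18/17)
  u_3 = (0, -3, 2)

Apply the Gram-Schmidt recurrence
  u_1 = v_1
  u_i = v_i − Σ_{j<i} ((v_i · u_j) / (u_j · u_j)) · u_j.

Step by step this gives:
  u_1 = (-2, 2, 3)
  u_2 = (-39/17, -12/17, -18/17)
  u_3 = (0, -3, 2)

Orthogonality check:
  u_2 · u_1 = 0 (should be 0)
  u_3 · u_1 = 0 (should be 0)
  u_3 · u_2 = 0 (should be 0)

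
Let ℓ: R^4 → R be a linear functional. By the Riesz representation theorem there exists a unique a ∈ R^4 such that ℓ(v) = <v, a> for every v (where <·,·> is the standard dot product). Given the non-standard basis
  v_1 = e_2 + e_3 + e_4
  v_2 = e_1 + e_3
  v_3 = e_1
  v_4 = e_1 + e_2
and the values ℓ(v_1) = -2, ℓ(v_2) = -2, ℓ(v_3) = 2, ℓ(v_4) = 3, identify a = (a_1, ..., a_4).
a = (2, 1, -4, 1)

Write a = (a_1, ..., a_4) in the standard basis. For each basis vector v_i, ℓ(v_i) = <v_i, a> is a linear equation in the a_j's. Collect the n equations into a matrix system V a = ℓ, where row i of V is v_i (expressed in the standard basis). Since V is invertible (lower-triangular with 1s on the diagonal, up to permutation), solve by back-substitution:
  V =
[[0, 1, 1, 1],
 [1, 0, 1, 0],
 [1, 0, 0, 0],
 [1, 1, 0, 0]]
  V a = (-2, -2, 2, 3)
Solving gives a = (2, 1, -4, 1).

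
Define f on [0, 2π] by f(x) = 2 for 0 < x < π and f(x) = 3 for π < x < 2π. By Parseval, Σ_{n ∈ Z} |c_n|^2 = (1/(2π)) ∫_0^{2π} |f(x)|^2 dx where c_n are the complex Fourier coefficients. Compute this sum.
Σ |c_n|^2 = 13/2

Parseval equates the L^2 energy of f (normalised by 1/(2π)) with the ℓ^2 sum of its Fourier coefficients: (1/(2π)) ∫_0^{2π} |f|^2 = Σ |c_n|^2.
Compute the left side: (1/(2π)) [∫_0^π 2^2 dx + ∫_π^{2π} 3^2 dx] = (1/(2π)) · (4π + 9π) = (4 + 9)/2 = 13/2.
So Σ_{n ∈ Z} |c_n|^2 = 13/2.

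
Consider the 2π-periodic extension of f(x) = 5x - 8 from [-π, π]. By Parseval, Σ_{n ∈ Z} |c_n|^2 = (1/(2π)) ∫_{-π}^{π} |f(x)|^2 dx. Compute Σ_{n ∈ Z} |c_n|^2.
Σ |c_n|^2 = 25π^2/3 + 64

Expand and integrate term by term over [-π, π]:
  ∫ (5x)^2 dx = 25·(2π^3/3); ∫ 2·5·(-8)·x dx = 0 (odd integrand); ∫ (-8)^2 dx = 64·2π.
So (1/(2π)) ∫_{-π}^{π} (5x - 8)^2 dx = 25π^2/3 + 64 = 25π^2/3 + 64.
Parseval ⇒ Σ |c_n|^2 = 25π^2/3 + 64.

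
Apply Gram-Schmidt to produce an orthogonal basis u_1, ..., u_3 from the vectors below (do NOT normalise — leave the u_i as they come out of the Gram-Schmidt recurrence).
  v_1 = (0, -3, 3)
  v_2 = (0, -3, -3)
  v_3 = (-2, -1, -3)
Orthogonal basis:
  u_1 = (0, -3, 3)
  u_2 = (0, -3, -3)
  u_3 = (-2, 0, 0)

Apply the Gram-Schmidt recurrence
  u_1 = v_1
  u_i = v_i − Σ_{j<i} ((v_i · u_j) / (u_j · u_j)) · u_j.

Step by step this gives:
  u_1 = (0, -3, 3)
  u_2 = (0, -3, -3)
  u_3 = (-2, 0, 0)

Orthogonality check:
  u_2 · u_1 = 0 (should be 0)
  u_3 · u_1 = 0 (should be 0)
  u_3 · u_2 = 0 (should be 0)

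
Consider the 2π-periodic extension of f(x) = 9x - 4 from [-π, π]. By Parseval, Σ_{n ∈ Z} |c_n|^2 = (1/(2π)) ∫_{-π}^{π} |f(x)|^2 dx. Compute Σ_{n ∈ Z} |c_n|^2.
Σ |c_n|^2 = 27π^2 + 16

Expand and integrate term by term over [-π, π]:
  ∫ (9x)^2 dx = 81·(2π^3/3); ∫ 2·9·(-4)·x dx = 0 (odd integrand); ∫ (-4)^2 dx = 16·2π.
So (1/(2π)) ∫_{-π}^{π} (9x - 4)^2 dx = 81π^2/3 + 16 = 27π^2 + 16.
Parseval ⇒ Σ |c_n|^2 = 27π^2 + 16.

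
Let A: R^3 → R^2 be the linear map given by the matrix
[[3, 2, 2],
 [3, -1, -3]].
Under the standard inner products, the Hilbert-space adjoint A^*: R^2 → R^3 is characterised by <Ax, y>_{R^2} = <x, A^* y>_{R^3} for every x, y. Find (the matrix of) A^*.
A^* = A^T =
[[3, 3],
 [2, -1],
 [2, -3]]

For real matrices with standard dot products, the defining identity <Ax, y> = <x, A^* y> gives (Ax)^T y = x^T (A^*) y, i.e. x^T A^T y = x^T (A^*) y. Since this holds for all x, y, we must have A^* = A^T. Therefore
A^* =
[[3, 3],
 [2, -1],
 [2, -3]].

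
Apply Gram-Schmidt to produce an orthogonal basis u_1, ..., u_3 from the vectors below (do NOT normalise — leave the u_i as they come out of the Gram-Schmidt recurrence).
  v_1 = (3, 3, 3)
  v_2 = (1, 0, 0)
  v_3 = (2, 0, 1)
Orthogonal basis:
  u_1 = (3, 3, 3)
  u_2 = (2/3, -1/3, -1/3)
  u_3 = (0, -1/2, 1/2)

Apply the Gram-Schmidt recurrence
  u_1 = v_1
  u_i = v_i − Σ_{j<i} ((v_i · u_j) / (u_j · u_j)) · u_j.

Step by step this gives:
  u_1 = (3, 3, 3)
  u_2 = (2/3, -1/3, -1/3)
  u_3 = (0, -1/2, 1/2)

Orthogonality check:
  u_2 · u_1 = 0 (should be 0)
  u_3 · u_1 = 0 (should be 0)
  u_3 · u_2 = 0 (should be 0)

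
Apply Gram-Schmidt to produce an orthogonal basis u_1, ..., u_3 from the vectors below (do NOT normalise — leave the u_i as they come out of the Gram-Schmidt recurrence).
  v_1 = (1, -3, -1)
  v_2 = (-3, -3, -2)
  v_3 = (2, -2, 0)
Orthogonal basis:
  u_1 = (1, -3, -1)
  u_2 = (-41/11, -9/11, -14/11)
  u_3 = (-6/89, -10/89, 24/89)

Apply the Gram-Schmidt recurrence
  u_1 = v_1
  u_i = v_i − Σ_{j<i} ((v_i · u_j) / (u_j · u_j)) · u_j.

Step by step this gives:
  u_1 = (1, -3, -1)
  u_2 = (-41/11, -9/11, -14/11)
  u_3 = (-6/89, -10/89, 24/89)

Orthogonality check:
  u_2 · u_1 = 0 (should be 0)
  u_3 · u_1 = 0 (should be 0)
  u_3 · u_2 = 0 (should be 0)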